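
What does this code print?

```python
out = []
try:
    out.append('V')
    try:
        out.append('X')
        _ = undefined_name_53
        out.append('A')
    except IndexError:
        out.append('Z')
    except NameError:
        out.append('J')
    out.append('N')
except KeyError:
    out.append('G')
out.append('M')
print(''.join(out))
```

Execution trace: 'V' (try body) → 'X' (inner try body) → 'J' (inner except NameError) → 'N' (try body, no exception) → 'M' (after the try/except). Output: VXJNM

Answer: VXJNM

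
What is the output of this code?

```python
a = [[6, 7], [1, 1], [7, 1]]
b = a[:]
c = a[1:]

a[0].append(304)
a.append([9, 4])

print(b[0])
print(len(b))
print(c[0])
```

Key concept: slice with nested mutation.
Step by step:
`a = [[6, 7], [1, 1], [7, 1]]` → a = [[6, 7], [1, 1], [7, 1]]
`b = a[:]` → b = [[6, 7], [1, 1], [7, 1]]
`c = a[1:]` → c = [[1, 1], [7, 1]]
`a[0].append(304)` → a = [[6, 7, 304], [1, 1], [7, 1]]; b = [[6, 7, 304], [1, 1], [7, 1]]
`a.append([9, 4])` → a = [[6, 7, 304], [1, 1], [7, 1], [9, 4]]
`print(b[0])` → prints [6, 7, 304]
`print(len(b))` → prints 3
`print(c[0])` → prints [1, 1]

Answer:
[6, 7, 304]
3
[1, 1]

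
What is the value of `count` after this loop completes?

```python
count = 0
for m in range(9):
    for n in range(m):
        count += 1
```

Triangle number: 0+1+2+...+8
`count` takes the values: 0 → 1 → 2 → 3 → 4 → 5 → 6 → 7 → 8 → 9 → 10 → 11 → 12 → 13 → 14 → 15 → 16 → 17 → 18 → 19 → 20 → 21 → 22 → 23 → 24 → 25 → 26 → 27 → 28 → 29 → 30 → 31 → 32 → 33 → 34 → 35 → 36

Answer: 36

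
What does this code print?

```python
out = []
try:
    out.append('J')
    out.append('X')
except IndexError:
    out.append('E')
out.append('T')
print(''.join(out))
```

Execution trace: 'J' (try body) → 'X' (try body, no exception) → 'T' (after the try/except). Output: JXT

Answer: JXT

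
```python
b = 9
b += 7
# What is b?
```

Trace:
`b = 9` → b = 9
`b += 7` → b = 16
So b = 16

Answer: 16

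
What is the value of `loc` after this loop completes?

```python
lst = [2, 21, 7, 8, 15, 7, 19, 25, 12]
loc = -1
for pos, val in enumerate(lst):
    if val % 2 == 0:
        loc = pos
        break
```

First even number index in [2, 21, 7, 8, 15, 7, 19, 25, 12]
`loc` takes the values: -1 → 0

Answer: 0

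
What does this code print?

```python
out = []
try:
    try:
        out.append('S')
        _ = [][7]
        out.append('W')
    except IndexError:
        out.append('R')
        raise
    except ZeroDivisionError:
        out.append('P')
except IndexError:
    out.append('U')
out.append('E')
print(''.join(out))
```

Execution trace: 'S' (inner try body) → 'R' (inner except IndexError) → 'U' (outer except IndexError) → 'E' (after the try/except). Output: SRUE

Answer: SRUE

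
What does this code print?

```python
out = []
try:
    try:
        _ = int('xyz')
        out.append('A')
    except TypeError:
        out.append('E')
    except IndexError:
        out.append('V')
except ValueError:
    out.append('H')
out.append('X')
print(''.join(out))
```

Execution trace: 'H' (outer except ValueError) → 'X' (after the try/except). Output: HX

Answer: HX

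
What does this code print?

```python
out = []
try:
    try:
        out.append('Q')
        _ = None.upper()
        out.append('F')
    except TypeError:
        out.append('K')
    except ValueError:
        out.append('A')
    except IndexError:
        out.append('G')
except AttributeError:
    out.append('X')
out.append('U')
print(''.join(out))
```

Execution trace: 'Q' (try body) → 'X' (outer except AttributeError) → 'U' (after the try/except). Output: QXU

Answer: QXU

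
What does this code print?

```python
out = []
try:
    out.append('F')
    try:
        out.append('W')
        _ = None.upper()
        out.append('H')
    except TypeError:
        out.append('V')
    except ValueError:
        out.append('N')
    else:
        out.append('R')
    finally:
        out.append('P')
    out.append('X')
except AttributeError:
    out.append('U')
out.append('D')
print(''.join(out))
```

Execution trace: 'F' (try body) → 'W' (inner try body) → 'P' (inner finally) → 'U' (except AttributeError) → 'D' (after the try/except). Output: FWPUD

Answer: FWPUD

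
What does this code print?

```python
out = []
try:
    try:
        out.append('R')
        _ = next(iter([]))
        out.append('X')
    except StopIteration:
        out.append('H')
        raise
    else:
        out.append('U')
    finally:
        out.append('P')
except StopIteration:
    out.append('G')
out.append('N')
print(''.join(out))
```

Execution trace: 'R' (inner try body) → 'H' (inner except StopIteration) → 'P' (inner finally) → 'G' (outer except StopIteration) → 'N' (after the try/except). Output: RHPGN

Answer: RHPGN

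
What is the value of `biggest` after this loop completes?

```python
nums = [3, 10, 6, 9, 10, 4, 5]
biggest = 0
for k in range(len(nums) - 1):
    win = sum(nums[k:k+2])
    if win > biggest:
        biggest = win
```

Max sum of 2-element window in [3, 10, 6, 9, 10, 4, 5]
`biggest` takes the values: 0 → 13 → 16 → 19

Answer: 19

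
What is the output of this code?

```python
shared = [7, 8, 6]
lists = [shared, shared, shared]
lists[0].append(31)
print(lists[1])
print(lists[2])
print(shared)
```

Key concept: list of same reference.
Step by step:
`shared = [7, 8, 6]` → shared = [7, 8, 6]
`lists = [shared, shared, shared]` → lists = [[7, 8, 6], [7, 8, 6], [7, 8, 6]]
`lists[0].append(31)` → shared = [7, 8, 6, 31]; lists = [[7, 8, 6, 31], [7, 8, 6, 31], [7, 8, 6, 31]]
`print(lists[1])` → prints [7, 8, 6, 31]
`print(lists[2])` → prints [7, 8, 6, 31]
`print(shared)` → prints [7, 8, 6, 31]

Answer:
[7, 8, 6, 31]
[7, 8, 6, 31]
[7, 8, 6, 31]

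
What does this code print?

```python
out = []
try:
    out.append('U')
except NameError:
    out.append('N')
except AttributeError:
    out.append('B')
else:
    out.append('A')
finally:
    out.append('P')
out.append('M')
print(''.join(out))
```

Execution trace: 'U' (try body, no exception) → 'A' (else) → 'P' (finally) → 'M' (after the try/except). Output: UAPM

Answer: UAPM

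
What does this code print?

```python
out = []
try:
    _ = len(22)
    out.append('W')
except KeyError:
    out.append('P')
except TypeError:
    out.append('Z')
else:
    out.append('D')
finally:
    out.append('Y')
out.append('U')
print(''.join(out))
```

Execution trace: 'Z' (except TypeError) → 'Y' (finally) → 'U' (after the try/except). Output: ZYU

Answer: ZYU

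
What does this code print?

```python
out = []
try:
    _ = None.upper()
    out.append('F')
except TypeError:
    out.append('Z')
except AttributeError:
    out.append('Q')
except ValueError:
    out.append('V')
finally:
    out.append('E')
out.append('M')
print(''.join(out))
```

Execution trace: 'Q' (except AttributeError) → 'E' (finally) → 'M' (after the try/except). Output: QEM

Answer: QEM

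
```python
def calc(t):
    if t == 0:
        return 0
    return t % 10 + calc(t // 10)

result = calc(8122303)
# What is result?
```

Sum of digits of 8122303: 3 + 0 + 3 + 2 + 2 + 1 + 8 = 19

Answer: 19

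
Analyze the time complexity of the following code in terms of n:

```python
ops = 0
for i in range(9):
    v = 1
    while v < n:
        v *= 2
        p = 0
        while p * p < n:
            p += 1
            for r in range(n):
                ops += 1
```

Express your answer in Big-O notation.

Each loop level contributes: 1 × log n × √n × n. Multiplying the contributions gives O(n√n log n).

Answer: O(n√n log n)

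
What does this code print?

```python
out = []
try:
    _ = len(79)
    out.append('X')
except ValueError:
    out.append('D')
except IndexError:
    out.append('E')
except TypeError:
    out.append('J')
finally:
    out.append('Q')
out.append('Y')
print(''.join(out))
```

Execution trace: 'J' (except TypeError) → 'Q' (finally) → 'Y' (after the try/except). Output: JQY

Answer: JQY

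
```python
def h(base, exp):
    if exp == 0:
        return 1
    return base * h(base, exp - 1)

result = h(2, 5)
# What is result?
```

h(2, 5) = 2 * 2 * 2 * 2 * 2 = 32

Answer: 32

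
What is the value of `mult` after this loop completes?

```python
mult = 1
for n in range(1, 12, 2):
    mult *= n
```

Product of 1, 3, 5, ... up to 11
`mult` takes the values: 1 → 3 → 15 → 105 → 945 → 10395

Answer: 10395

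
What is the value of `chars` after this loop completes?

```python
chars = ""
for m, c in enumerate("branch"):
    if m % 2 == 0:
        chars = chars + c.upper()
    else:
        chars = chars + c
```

Uppercase even positions in 'branch'
`chars` takes the values: "" → "B" → "Br" → "BrA" → "BrAn" → "BrAnC" → "BrAnCh"

Answer: "BrAnCh"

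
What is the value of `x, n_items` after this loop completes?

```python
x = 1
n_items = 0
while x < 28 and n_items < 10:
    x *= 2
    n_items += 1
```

Double until >= 28 or 10 iterations
`x, n_items` takes the values: (1, 0) → (2, 0) → (2, 1) → (4, 1) → (4, 2) → (8, 2) → (8, 3) → (16, 3) → (16, 4) → (32, 4) → (32, 5)

Answer: 32, 5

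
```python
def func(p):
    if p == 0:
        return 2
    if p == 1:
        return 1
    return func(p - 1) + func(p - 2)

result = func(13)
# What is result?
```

Build up from base cases: func(0)=2, func(1)=1, func(2)=3, func(3)=4, func(4)=7, func(5)=11, func(6)=18, ..., func(13)=521

Answer: 521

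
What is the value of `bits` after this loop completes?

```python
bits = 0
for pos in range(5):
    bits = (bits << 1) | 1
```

Build 5 consecutive 1-bits: 0b11111
`bits` takes the values: 0 → 1 → 3 → 7 → 15 → 31

Answer: 31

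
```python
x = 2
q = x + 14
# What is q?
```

Trace:
`x = 2` → x = 2
`q = x + 14` → q = 16
So q = 16

Answer: 16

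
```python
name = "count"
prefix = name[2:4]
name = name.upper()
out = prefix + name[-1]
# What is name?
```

Trace:
`name = "count"` → name = 'count'
`prefix = name[2:4]` → prefix = 'un'
`name = name.upper()` → name = 'COUNT'
`out = prefix + name[-1]` → out = 'unT'
So name = 'COUNT'

Answer: 'COUNT'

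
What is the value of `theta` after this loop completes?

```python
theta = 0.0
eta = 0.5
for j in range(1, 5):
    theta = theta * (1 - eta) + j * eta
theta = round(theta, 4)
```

Moving average with lr=0.5
`theta` takes the values: 0.0 → 0.5 → 1.25 → 2.125 → 3.0625

Answer: 3.0625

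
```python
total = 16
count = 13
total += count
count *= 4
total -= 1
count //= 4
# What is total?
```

Trace:
`total = 16` → total = 16
`count = 13` → count = 13
`total += count` → total = 29
`count *= 4` → count = 52
`total -= 1` → total = 28
`count //= 4` → count = 13
So total = 28

Answer: 28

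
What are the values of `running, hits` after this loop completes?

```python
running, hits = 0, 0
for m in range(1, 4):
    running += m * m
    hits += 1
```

Sum of squares and count
`running, hits` takes the values: (0, 0) → (1, 0) → (1, 1) → (5, 1) → (5, 2) → (14, 2) → (14, 3)

Answer: 14, 3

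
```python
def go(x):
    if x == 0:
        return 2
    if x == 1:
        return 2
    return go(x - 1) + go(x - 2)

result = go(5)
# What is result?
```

Build up from base cases: go(0)=2, go(1)=2, go(2)=4, go(3)=6, go(4)=10, go(5)=16

Answer: 16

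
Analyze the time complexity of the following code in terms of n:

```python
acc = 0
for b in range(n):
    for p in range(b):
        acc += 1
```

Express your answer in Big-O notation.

Each loop level contributes: n × n. Multiplying the contributions gives O(n^2).

Answer: O(n^2)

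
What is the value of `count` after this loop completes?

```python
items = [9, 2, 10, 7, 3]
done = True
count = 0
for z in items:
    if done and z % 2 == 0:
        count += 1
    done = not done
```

Count even values at even positions
`count` takes the values: 0 → 1

Answer: 1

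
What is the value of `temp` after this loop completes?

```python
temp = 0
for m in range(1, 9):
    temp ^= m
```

XOR of 1 to 8
`temp` takes the values: 0 → 1 → 3 → 0 → 4 → 1 → 7 → 0 → 8

Answer: 8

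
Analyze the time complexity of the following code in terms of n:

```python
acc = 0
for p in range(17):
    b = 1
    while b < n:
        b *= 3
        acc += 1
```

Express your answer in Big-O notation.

Each loop level contributes: 1 × log n. Multiplying the contributions gives O(log n).

Answer: O(log n)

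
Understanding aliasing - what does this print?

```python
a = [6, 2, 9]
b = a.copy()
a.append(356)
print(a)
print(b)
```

Key concept: list.copy() creates independent copy.
Step by step:
`a = [6, 2, 9]` → a = [6, 2, 9]
`b = a.copy()` → b = [6, 2, 9]
`a.append(356)` → a = [6, 2, 9, 356]
`print(a)` → prints [6, 2, 9, 356]
`print(b)` → prints [6, 2, 9]

Answer:
[6, 2, 9, 356]
[6, 2, 9]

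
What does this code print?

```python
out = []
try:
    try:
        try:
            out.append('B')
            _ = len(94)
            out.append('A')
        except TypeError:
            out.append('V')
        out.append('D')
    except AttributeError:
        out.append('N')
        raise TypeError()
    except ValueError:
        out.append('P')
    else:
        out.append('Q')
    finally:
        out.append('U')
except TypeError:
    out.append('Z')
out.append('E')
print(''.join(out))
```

Execution trace: 'B' (inner try body) → 'V' (inner except TypeError) → 'D' (try body, no exception) → 'Q' (else) → 'U' (finally) → 'E' (after the try/except). Output: BVDQUE

Answer: BVDQUE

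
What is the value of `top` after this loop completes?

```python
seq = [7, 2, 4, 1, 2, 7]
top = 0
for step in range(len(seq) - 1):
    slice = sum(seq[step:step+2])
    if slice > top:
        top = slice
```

Max sum of 2-element window in [7, 2, 4, 1, 2, 7]
`top` takes the values: 0 → 9

Answer: 9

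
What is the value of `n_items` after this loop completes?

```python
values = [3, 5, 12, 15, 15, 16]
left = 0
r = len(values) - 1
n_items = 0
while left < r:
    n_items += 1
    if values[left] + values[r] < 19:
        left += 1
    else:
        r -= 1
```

Steps to find pair summing to 19
`n_items` takes the values: 0 → 1 → 2 → 3 → 4 → 5

Answer: 5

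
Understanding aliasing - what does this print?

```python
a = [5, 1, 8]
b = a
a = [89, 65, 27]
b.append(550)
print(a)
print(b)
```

Key concept: rebinding vs mutation: a is rebound to a new list, b still points at the original.
Step by step:
`a = [5, 1, 8]` → a = [5, 1, 8]
`b = a` → b = [5, 1, 8] (same object as a)
`a = [89, 65, 27]` → a = [89, 65, 27]
`b.append(550)` → b = [5, 1, 8, 550]
`print(a)` → prints [89, 65, 27]
`print(b)` → prints [5, 1, 8, 550]

Answer:
[89, 65, 27]
[5, 1, 8, 550]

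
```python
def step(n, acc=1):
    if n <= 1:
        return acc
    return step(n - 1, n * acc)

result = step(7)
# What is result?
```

Accumulator trace (n, acc): (7, 1) -> (6, 7) -> (5, 42) -> (4, 210) -> (3, 840) -> (2, 2520) -> (1, 5040) -> return 5040

Answer: 5040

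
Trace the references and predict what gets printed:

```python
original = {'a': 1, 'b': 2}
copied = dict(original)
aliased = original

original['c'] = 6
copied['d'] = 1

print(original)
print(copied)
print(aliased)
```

Key concept: dict() creates copy, assignment creates alias.
Step by step:
`original = {'a': 1, 'b': 2}` → original = {'a': 1, 'b': 2}
`copied = dict(original)` → copied = {'a': 1, 'b': 2}
`aliased = original` → aliased = {'a': 1, 'b': 2} (same object as original)
`original['c'] = 6` → original = {'a': 1, 'b': 2, 'c': 6} (same object as aliased); aliased = {'a': 1, 'b': 2, 'c': 6} (same object as original)
`copied['d'] = 1` → copied = {'a': 1, 'b': 2, 'd': 1}
`print(original)` → prints {'a': 1, 'b': 2, 'c': 6}
`print(copied)` → prints {'a': 1, 'b': 2, 'd': 1}
`print(aliased)` → prints {'a': 1, 'b': 2, 'c': 6}

Answer:
{'a': 1, 'b': 2, 'c': 6}
{'a': 1, 'b': 2, 'd': 1}
{'a': 1, 'b': 2, 'c': 6}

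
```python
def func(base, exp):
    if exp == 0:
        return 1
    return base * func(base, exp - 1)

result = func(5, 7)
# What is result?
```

func(5, 7) = 5 * 5 * 5 * 5 * 5 * 5 * 5 = 78125

Answer: 78125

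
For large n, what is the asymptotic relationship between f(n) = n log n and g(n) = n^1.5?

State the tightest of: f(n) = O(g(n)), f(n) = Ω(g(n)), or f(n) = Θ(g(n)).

n log n vs n^1.5: f(n) = O(g(n)) but not Ω(g(n)) — n^1.5 grows strictly faster than n log n.

Answer: f(n) = O(g(n)) but not Ω(g(n)) — n^1.5 grows strictly faster than n log n.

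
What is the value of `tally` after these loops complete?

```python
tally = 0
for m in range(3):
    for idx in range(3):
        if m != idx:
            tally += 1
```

3² - 3 (exclude diagonal)
`tally` takes the values: 0 → 1 → 2 → 3 → 4 → 5 → 6

Answer: 6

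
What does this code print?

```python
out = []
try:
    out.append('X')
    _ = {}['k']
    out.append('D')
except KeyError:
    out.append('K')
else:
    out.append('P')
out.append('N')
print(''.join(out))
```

Execution trace: 'X' (try body) → 'K' (except KeyError) → 'N' (after the try/except). Output: XKN

Answer: XKN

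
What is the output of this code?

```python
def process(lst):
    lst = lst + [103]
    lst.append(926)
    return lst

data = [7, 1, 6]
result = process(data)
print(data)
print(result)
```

Key concept: rebinding parameter vs mutation.
Step by step:
`data = [7, 1, 6]` → data = [7, 1, 6]
`result = process(data)` → result = [7, 1, 6, 103, 926]
`print(data)` → prints [7, 1, 6]
`print(result)` → prints [7, 1, 6, 103, 926]

Answer:
[7, 1, 6]
[7, 1, 6, 103, 926]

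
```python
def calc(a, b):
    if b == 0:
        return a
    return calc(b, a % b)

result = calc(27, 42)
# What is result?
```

calc(27, 42) -> calc(42, 27) -> calc(27, 15) -> calc(15, 12) -> calc(12, 3) -> calc(3, 0) -> 3

Answer: 3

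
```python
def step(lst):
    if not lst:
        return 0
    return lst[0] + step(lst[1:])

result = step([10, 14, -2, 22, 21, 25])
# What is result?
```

10 + 14 + (-2) + 22 + 21 + 25 + 0 = 90

Answer: 90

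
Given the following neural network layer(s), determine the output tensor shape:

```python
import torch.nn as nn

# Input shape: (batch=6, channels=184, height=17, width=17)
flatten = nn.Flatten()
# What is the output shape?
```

Input: (6, 184, 17, 17) -> Output: (6, 53176)

Answer: (6, 53176)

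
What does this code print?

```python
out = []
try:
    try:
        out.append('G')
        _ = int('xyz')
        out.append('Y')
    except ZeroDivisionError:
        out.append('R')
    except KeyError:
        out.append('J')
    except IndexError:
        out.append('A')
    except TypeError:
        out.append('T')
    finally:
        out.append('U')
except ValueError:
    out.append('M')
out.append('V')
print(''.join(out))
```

Execution trace: 'G' (try body) → 'U' (finally) → 'M' (outer except ValueError) → 'V' (after the try/except). Output: GUMV

Answer: GUMV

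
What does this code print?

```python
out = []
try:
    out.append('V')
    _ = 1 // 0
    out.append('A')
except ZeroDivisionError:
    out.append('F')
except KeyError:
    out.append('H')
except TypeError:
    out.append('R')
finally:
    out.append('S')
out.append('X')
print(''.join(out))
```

Execution trace: 'V' (try body) → 'F' (except ZeroDivisionError) → 'S' (finally) → 'X' (after the try/except). Output: VFSX

Answer: VFSX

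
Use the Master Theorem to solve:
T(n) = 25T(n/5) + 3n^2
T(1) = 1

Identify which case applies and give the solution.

a=25, b=5, f(n)=3n^2. log_5(25) = 2. Since c=2 = 2, Case 2 applies: T(n) = Θ(n^log_b(a) · log n) = O(n^2 log n).

Answer: O(n^2 log n) - Case 2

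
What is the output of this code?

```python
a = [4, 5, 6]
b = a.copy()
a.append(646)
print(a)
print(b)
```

Key concept: list.copy() creates independent copy.
Step by step:
`a = [4, 5, 6]` → a = [4, 5, 6]
`b = a.copy()` → b = [4, 5, 6]
`a.append(646)` → a = [4, 5, 6, 646]
`print(a)` → prints [4, 5, 6, 646]
`print(b)` → prints [4, 5, 6]

Answer:
[4, 5, 6, 646]
[4, 5, 6]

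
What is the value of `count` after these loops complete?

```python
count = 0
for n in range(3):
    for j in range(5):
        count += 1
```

3 * 5 = 15
`count` takes the values: 0 → 1 → 2 → 3 → 4 → 5 → 6 → 7 → 8 → 9 → 10 → 11 → 12 → 13 → 14 → 15

Answer: 15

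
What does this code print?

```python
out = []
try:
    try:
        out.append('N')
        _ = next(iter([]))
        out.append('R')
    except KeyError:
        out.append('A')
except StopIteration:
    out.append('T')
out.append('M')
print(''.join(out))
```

Execution trace: 'N' (try body) → 'T' (outer except StopIteration) → 'M' (after the try/except). Output: NTM

Answer: NTM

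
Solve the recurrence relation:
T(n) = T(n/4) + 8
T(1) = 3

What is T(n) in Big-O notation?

Each step divides n by 4 and adds 8. After log_4(n) steps we reach T(1)=3. So T(n) = 8·log_4(n) + 3 = O(log n).

Answer: O(log n)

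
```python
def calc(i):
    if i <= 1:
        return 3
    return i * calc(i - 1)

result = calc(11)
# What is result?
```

calc(11) = 11 * 10 * 9 * 8 * 7 * 6 * 5 * 4 * 3 * 2 * 3 = 119750400

Answer: 119750400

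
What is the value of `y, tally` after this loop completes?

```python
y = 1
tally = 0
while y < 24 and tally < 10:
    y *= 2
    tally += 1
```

Double until >= 24 or 10 iterations
`y, tally` takes the values: (1, 0) → (2, 0) → (2, 1) → (4, 1) → (4, 2) → (8, 2) → (8, 3) → (16, 3) → (16, 4) → (32, 4) → (32, 5)

Answer: 32, 5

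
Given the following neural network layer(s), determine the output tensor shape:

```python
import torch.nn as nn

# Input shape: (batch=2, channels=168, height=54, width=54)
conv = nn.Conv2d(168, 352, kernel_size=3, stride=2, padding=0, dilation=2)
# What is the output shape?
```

Input: (2, 168, 54, 54) -> Output: (2, 352, 25, 25)

Answer: (2, 352, 25, 25)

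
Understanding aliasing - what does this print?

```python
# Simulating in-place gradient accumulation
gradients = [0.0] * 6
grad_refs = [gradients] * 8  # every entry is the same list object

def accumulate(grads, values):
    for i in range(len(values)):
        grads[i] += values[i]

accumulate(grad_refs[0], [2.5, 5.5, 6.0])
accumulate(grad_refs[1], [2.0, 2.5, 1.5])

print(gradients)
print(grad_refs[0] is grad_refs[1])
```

Key concept: gradient accumulation aliasing.
Step by step:
`gradients = [0.0] * 6` → gradients = [0.0, 0.0, 0.0, 0.0, 0.0, 0.0]
`grad_refs = [gradients] * 8` → grad_refs = [[0.0, 0.0, 0.0, 0.0, 0.0, 0.0], [0.0, 0.0, 0.0, 0.0, 0.0, 0.0], [0.0, 0.0, 0.0, 0.0, 0.0, 0.0], [0.0, 0.0, 0.0, 0.0, 0.0, 0.0], [0.0, 0.0, 0.0, 0.0, 0.0, 0.0], [0.0, 0.0, 0.0, 0.0, 0.0, 0.0], [0.0, 0.0, 0.0, 0.0, 0.0, 0.0], [0.0, 0.0, 0.0, 0.0, 0.0, 0.0]]
`accumulate(grad_refs[0], [2.5, 5.5, 6.0])` → gradients = [2.5, 5.5, 6.0, 0.0, 0.0, 0.0]; grad_refs = [[2.5, 5.5, 6.0, 0.0, 0.0, 0.0], [2.5, 5.5, 6.0, 0.0, 0.0, 0.0], [2.5, 5.5, 6.0, 0.0, 0.0, 0.0], [2.5, 5.5, 6.0, 0.0, 0.0, 0.0], [2.5, 5.5, 6.0, 0.0, 0.0, 0.0], [2.5, 5.5, 6.0, 0.0, 0.0, 0.0], [2.5, 5.5, 6.0, 0.0, 0.0, 0.0], [2.5, 5.5, 6.0, 0.0, 0.0, 0.0]]
`accumulate(grad_refs[1], [2.0, 2.5, 1.5])` → gradients = [4.5, 8.0, 7.5, 0.0, 0.0, 0.0]; grad_refs = [[4.5, 8.0, 7.5, 0.0, 0.0, 0.0], [4.5, 8.0, 7.5, 0.0, 0.0, 0.0], [4.5, 8.0, 7.5, 0.0, 0.0, 0.0], [4.5, 8.0, 7.5, 0.0, 0.0, 0.0], [4.5, 8.0, 7.5, 0.0, 0.0, 0.0], [4.5, 8.0, 7.5, 0.0, 0.0, 0.0], [4.5, 8.0, 7.5, 0.0, 0.0, 0.0], [4.5, 8.0, 7.5, 0.0, 0.0, 0.0]]
`print(gradients)` → prints [4.5, 8.0, 7.5, 0.0, 0.0, 0.0]
`print(grad_refs[0] is grad_refs[1])` → prints True

Answer:
[4.5, 8.0, 7.5, 0.0, 0.0, 0.0]
True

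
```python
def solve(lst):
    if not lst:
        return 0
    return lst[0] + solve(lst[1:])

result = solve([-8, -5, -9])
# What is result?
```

(-8) + (-5) + (-9) + 0 = -22

Answer: -22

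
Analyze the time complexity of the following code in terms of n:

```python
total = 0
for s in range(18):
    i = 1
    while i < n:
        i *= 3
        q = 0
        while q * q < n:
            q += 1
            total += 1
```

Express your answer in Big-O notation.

Each loop level contributes: 1 × log n × √n. Multiplying the contributions gives O(√n log n).

Answer: O(√n log n)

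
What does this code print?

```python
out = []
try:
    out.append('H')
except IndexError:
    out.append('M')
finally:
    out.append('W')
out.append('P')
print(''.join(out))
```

Execution trace: 'H' (try body, no exception) → 'W' (finally) → 'P' (after the try/except). Output: HWP

Answer: HWP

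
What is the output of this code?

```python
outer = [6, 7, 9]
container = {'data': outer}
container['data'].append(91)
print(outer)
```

Key concept: dict holds reference to list.
Step by step:
`outer = [6, 7, 9]` → outer = [6, 7, 9]
`container = {'data': outer}` → container = {'data': [6, 7, 9]}
`container['data'].append(91)` → outer = [6, 7, 9, 91]; container = {'data': [6, 7, 9, 91]}
`print(outer)` → prints [6, 7, 9, 91]

Answer: [6, 7, 9, 91]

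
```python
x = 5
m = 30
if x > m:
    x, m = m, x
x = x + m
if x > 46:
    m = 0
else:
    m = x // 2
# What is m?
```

Trace:
`x = 5` → x = 5
`m = 30` → m = 30
`if x > m: ...` → x > m is False → no variable changes
`x = x + m` → x = 35
`if x > 46: ...` → x > 46 is False, take else branch → m = 17
So m = 17

Answer: 17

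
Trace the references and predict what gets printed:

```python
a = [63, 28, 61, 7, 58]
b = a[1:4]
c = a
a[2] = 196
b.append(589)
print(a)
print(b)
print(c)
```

Key concept: slice vs alias.
Step by step:
`a = [63, 28, 61, 7, 58]` → a = [63, 28, 61, 7, 58]
`b = a[1:4]` → b = [28, 61, 7]
`c = a` → c = [63, 28, 61, 7, 58] (same object as a)
`a[2] = 196` → a = [63, 28, 196, 7, 58] (same object as c); c = [63, 28, 196, 7, 58] (same object as a)
`b.append(589)` → b = [28, 61, 7, 589]
`print(a)` → prints [63, 28, 196, 7, 58]
`print(b)` → prints [28, 61, 7, 589]
`print(c)` → prints [63, 28, 196, 7, 58]

Answer:
[63, 28, 196, 7, 58]
[28, 61, 7, 589]
[63, 28, 196, 7, 58]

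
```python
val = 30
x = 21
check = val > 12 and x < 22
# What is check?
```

Trace:
`val = 30` → val = 30
`x = 21` → x = 21
`check = val > 12 and x < 22` → check = True
So check = True

Answer: True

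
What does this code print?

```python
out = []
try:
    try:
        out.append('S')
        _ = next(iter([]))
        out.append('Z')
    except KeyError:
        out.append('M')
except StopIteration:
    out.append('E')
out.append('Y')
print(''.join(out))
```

Execution trace: 'S' (try body) → 'E' (outer except StopIteration) → 'Y' (after the try/except). Output: SEY

Answer: SEY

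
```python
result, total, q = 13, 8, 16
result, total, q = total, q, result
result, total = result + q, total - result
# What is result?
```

Trace:
`result, total, q = 13, 8, 16` → result = 13; total = 8; q = 16
`result, total, q = total, q, result` → result = 8; total = 16; q = 13
`result, total = result + q, total - result` → result = 21; total = 8
So result = 21

Answer: 21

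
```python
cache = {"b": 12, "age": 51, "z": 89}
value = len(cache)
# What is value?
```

Trace:
`cache = {"b": 12, "age": 51, "z": 89}` → cache = {'b': 12, 'age': 51, 'z': 89}
`value = len(cache)` → value = 3
So value = 3

Answer: 3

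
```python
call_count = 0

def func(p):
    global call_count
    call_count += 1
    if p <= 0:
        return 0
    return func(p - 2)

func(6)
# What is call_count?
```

Linear recursion stepping by 2: 4 calls from p=6 down to ≤0.

Answer: 4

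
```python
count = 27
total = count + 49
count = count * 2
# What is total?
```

Trace:
`count = 27` → count = 27
`total = count + 49` → total = 76
`count = count * 2` → count = 54
So total = 76

Answer: 76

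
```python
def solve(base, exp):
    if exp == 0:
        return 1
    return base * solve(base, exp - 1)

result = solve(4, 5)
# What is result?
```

solve(4, 5) = 4 * 4 * 4 * 4 * 4 = 1024

Answer: 1024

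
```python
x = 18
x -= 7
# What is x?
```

Trace:
`x = 18` → x = 18
`x -= 7` → x = 11
So x = 11

Answer: 11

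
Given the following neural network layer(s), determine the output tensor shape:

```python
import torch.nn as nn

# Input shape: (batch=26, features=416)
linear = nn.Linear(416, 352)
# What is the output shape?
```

Input: (26, 416) -> Output: (26, 352)

Answer: (26, 352)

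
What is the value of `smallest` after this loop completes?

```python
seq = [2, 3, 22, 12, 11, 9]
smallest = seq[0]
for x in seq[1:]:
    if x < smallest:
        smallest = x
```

Minimum of [2, 3, 22, 12, 11, 9]
`smallest` takes the values: 2

Answer: 2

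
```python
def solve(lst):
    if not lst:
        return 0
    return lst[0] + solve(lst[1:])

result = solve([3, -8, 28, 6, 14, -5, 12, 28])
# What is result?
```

3 + (-8) + 28 + 6 + 14 + (-5) + 12 + 28 + 0 = 78

Answer: 78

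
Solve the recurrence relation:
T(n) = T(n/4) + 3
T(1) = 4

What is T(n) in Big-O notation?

Each step divides n by 4 and adds 3. After log_4(n) steps we reach T(1)=4. So T(n) = 3·log_4(n) + 4 = O(log n).

Answer: O(log n)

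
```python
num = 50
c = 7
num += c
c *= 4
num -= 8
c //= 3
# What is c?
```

Trace:
`num = 50` → num = 50
`c = 7` → c = 7
`num += c` → num = 57
`c *= 4` → c = 28
`num -= 8` → num = 49
`c //= 3` → c = 9
So c = 9

Answer: 9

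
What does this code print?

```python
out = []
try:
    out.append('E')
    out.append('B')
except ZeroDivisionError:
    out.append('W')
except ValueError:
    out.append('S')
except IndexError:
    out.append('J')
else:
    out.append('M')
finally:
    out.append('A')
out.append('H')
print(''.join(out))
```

Execution trace: 'E' (try body) → 'B' (try body, no exception) → 'M' (else) → 'A' (finally) → 'H' (after the try/except). Output: EBMAH

Answer: EBMAH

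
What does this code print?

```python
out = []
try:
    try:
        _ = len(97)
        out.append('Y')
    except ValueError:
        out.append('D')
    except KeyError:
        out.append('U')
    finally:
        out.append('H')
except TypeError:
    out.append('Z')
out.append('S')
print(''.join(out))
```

Execution trace: 'H' (finally) → 'Z' (outer except TypeError) → 'S' (after the try/except). Output: HZS

Answer: HZS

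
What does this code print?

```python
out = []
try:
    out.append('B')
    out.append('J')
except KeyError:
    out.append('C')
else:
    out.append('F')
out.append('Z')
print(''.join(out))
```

Execution trace: 'B' (try body) → 'J' (try body, no exception) → 'F' (else) → 'Z' (after the try/except). Output: BJFZ

Answer: BJFZ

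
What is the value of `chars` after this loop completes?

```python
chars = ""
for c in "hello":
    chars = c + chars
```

Reverse 'hello'
`chars` takes the values: "" → "h" → "eh" → "leh" → "lleh" → "olleh"

Answer: "olleh"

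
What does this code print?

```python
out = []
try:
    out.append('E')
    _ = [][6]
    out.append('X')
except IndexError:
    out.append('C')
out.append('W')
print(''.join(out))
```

Execution trace: 'E' (try body) → 'C' (except IndexError) → 'W' (after the try/except). Output: ECW

Answer: ECW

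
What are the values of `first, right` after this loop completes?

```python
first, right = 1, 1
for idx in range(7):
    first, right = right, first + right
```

Fibonacci: after 7 iterations
`first, right` takes the values: (1, 1) → (1, 2) → (2, 3) → (3, 5) → (5, 8) → (8, 13) → (13, 21) → (21, 34)

Answer: 21, 34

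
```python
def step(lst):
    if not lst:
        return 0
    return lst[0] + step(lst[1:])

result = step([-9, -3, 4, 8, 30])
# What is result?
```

(-9) + (-3) + 4 + 8 + 30 + 0 = 30

Answer: 30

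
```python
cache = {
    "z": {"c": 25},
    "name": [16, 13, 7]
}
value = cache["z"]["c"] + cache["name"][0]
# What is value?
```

Trace:
`cache = { ...` → cache = {'z': {'c': 25}, 'name': [16, 13, 7]}
`value = cache["z"]["c"] + cache["name"][0]` → value = 41
So value = 41

Answer: 41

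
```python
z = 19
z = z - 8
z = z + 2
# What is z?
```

Trace:
`z = 19` → z = 19
`z = z - 8` → z = 11
`z = z + 2` → z = 13
So z = 13

Answer: 13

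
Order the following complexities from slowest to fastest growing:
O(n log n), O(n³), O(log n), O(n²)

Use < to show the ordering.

Ordered by growth rate: O(log n) < O(n log n) < O(n²) < O(n³)

Answer: O(log n) < O(n log n) < O(n²) < O(n³)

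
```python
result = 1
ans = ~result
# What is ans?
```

Trace:
`result = 1` → result = 1
`ans = ~result` → ans = -2
So ans = -2

Answer: -2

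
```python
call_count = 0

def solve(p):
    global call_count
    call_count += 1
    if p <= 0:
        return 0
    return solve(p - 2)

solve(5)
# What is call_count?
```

Linear recursion stepping by 2: 4 calls from p=5 down to ≤0.

Answer: 4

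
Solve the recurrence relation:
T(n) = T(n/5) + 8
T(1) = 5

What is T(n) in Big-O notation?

Each step divides n by 5 and adds 8. After log_5(n) steps we reach T(1)=5. So T(n) = 8·log_5(n) + 5 = O(log n).

Answer: O(log n)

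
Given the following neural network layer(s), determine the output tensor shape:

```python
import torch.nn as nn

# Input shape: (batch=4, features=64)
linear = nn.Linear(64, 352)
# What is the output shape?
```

Input: (4, 64) -> Output: (4, 352)

Answer: (4, 352)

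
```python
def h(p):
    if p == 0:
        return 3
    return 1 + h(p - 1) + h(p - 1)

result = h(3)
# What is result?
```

h(p) = 1 + 2·h(p-1), h(0)=3. Closed form: (3+1)·2^3 - 1 = 31.

Answer: 31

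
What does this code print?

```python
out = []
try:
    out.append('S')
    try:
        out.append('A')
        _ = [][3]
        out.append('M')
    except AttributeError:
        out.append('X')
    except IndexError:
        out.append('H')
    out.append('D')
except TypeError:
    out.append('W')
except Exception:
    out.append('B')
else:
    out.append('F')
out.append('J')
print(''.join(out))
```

Execution trace: 'S' (try body) → 'A' (inner try body) → 'H' (inner except IndexError) → 'D' (try body, no exception) → 'F' (else) → 'J' (after the try/except). Output: SAHDFJ

Answer: SAHDFJ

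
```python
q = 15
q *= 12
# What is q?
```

Trace:
`q = 15` → q = 15
`q *= 12` → q = 180
So q = 180

Answer: 180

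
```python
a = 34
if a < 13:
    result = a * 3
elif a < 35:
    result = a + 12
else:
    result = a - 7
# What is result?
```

Trace:
`a = 34` → a = 34
`if a < 13: ...` → a < 13 is False, a < 35 is True → result = 46
So result = 46

Answer: 46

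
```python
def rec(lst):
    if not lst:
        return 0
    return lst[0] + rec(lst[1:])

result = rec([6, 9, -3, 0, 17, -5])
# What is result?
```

6 + 9 + (-3) + 0 + 17 + (-5) + 0 = 24

Answer: 24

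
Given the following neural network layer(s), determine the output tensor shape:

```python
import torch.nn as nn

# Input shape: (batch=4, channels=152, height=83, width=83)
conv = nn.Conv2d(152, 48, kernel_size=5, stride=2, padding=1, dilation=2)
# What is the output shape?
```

Input: (4, 152, 83, 83) -> Output: (4, 48, 39, 39)

Answer: (4, 48, 39, 39)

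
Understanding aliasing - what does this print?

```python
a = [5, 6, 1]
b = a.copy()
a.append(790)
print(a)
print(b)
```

Key concept: list.copy() creates independent copy.
Step by step:
`a = [5, 6, 1]` → a = [5, 6, 1]
`b = a.copy()` → b = [5, 6, 1]
`a.append(790)` → a = [5, 6, 1, 790]
`print(a)` → prints [5, 6, 1, 790]
`print(b)` → prints [5, 6, 1]

Answer:
[5, 6, 1, 790]
[5, 6, 1]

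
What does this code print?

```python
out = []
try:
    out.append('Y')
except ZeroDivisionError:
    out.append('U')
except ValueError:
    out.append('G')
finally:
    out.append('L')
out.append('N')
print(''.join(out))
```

Execution trace: 'Y' (try body, no exception) → 'L' (finally) → 'N' (after the try/except). Output: YLN

Answer: YLN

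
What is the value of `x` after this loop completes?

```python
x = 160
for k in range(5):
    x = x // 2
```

Halve 5 times: 160 // 2^5 = 5
`x` takes the values: 160 → 80 → 40 → 20 → 10 → 5

Answer: 5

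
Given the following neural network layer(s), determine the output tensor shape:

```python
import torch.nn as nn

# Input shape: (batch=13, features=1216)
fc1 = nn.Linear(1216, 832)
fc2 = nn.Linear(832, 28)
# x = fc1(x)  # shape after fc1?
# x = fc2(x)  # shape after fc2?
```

Input: (13, 1216) -> after fc1: (13, 832) -> Output: (13, 28)

Answer: (13, 28)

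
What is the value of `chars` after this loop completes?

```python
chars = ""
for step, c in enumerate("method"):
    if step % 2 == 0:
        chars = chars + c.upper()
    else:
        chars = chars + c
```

Uppercase even positions in 'method'
`chars` takes the values: "" → "M" → "Me" → "MeT" → "MeTh" → "MeThO" → "MeThOd"

Answer: "MeThOd"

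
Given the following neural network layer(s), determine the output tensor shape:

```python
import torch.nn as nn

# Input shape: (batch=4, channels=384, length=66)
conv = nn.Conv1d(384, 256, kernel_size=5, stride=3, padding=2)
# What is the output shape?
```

Input: (4, 384, 66) -> Output: (4, 256, 22)

Answer: (4, 256, 22)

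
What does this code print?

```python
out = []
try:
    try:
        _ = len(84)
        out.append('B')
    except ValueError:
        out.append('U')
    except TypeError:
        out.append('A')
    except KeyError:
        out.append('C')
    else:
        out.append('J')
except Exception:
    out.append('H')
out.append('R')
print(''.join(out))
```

Execution trace: 'A' (inner except TypeError) → 'R' (after the try/except). Output: AR

Answer: AR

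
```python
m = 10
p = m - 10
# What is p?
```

Trace:
`m = 10` → m = 10
`p = m - 10` → p = 0
So p = 0

Answer: 0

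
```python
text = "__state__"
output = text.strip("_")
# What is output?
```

Trace:
`text = "__state__"` → text = '__state__'
`output = text.strip("_")` → output = 'state'
So output = 'state'

Answer: 'state'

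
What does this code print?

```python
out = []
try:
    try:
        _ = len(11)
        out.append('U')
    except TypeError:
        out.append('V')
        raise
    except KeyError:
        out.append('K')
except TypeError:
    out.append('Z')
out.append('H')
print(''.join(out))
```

Execution trace: 'V' (inner except TypeError) → 'Z' (outer except TypeError) → 'H' (after the try/except). Output: VZH

Answer: VZH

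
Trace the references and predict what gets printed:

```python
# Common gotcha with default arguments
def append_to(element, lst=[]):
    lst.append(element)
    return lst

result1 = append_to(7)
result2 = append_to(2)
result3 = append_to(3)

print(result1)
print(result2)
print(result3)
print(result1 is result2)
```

Key concept: mutable default argument gotcha.
Step by step:
`result1 = append_to(7)` → result1 = [7]
`result2 = append_to(2)` → result1 = [7, 2] (same object as result2); result2 = [7, 2] (same object as result1)
`result3 = append_to(3)` → result1 = [7, 2, 3] (same object as result2, result3); result2 = [7, 2, 3] (same object as result1, result3); result3 = [7, 2, 3] (same object as result1, result2)
`print(result1)` → prints [7, 2, 3]
`print(result2)` → prints [7, 2, 3]
`print(result3)` → prints [7, 2, 3]
`print(result1 is result2)` → prints True

Answer:
[7, 2, 3]
[7, 2, 3]
[7, 2, 3]
True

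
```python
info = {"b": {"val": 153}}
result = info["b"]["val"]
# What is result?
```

Trace:
`info = {"b": {"val": 153}}` → info = {'b': {'val': 153}}
`result = info["b"]["val"]` → result = 153
So result = 153

Answer: 153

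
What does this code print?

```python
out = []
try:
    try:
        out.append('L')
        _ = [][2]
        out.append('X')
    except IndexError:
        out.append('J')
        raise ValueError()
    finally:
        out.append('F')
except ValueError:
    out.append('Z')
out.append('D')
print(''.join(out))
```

Execution trace: 'L' (inner try body) → 'J' (inner except IndexError) → 'F' (inner finally) → 'Z' (outer except ValueError) → 'D' (after the try/except). Output: LJFZD

Answer: LJFZD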